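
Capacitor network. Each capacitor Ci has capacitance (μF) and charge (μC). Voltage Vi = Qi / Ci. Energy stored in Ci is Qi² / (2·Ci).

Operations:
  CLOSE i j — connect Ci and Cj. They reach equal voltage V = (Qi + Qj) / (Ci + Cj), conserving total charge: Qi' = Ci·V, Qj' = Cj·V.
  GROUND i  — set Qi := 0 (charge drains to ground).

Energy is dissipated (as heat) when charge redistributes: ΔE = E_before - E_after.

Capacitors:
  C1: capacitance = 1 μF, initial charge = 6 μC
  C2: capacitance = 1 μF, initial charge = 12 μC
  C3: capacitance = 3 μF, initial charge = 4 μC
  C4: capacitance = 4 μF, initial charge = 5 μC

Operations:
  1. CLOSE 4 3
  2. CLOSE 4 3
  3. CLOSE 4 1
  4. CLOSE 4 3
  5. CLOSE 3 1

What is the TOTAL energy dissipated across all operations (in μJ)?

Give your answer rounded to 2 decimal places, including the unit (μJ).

Initial: C1(1μF, Q=6μC, V=6.00V), C2(1μF, Q=12μC, V=12.00V), C3(3μF, Q=4μC, V=1.33V), C4(4μF, Q=5μC, V=1.25V)
Op 1: CLOSE 4-3: Q_total=9.00, C_total=7.00, V=1.29; Q4=5.14, Q3=3.86; dissipated=0.006
Op 2: CLOSE 4-3: Q_total=9.00, C_total=7.00, V=1.29; Q4=5.14, Q3=3.86; dissipated=0.000
Op 3: CLOSE 4-1: Q_total=11.14, C_total=5.00, V=2.23; Q4=8.91, Q1=2.23; dissipated=8.890
Op 4: CLOSE 4-3: Q_total=12.77, C_total=7.00, V=1.82; Q4=7.30, Q3=5.47; dissipated=0.762
Op 5: CLOSE 3-1: Q_total=7.70, C_total=4.00, V=1.93; Q3=5.78, Q1=1.93; dissipated=0.061
Total dissipated: 9.719 μJ

Answer: 9.72 μJ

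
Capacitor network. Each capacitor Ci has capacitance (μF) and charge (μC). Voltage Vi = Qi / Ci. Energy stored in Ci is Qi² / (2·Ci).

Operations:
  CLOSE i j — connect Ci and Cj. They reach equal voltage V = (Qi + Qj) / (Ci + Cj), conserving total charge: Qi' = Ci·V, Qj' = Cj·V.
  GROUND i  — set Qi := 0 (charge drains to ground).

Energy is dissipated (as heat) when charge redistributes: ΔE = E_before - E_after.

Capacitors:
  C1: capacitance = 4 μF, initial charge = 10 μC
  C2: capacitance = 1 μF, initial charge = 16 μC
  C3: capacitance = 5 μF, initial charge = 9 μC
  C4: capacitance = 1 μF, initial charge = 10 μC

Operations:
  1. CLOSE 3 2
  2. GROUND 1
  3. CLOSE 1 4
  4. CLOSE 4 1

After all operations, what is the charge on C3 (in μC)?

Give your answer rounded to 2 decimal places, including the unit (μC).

Initial: C1(4μF, Q=10μC, V=2.50V), C2(1μF, Q=16μC, V=16.00V), C3(5μF, Q=9μC, V=1.80V), C4(1μF, Q=10μC, V=10.00V)
Op 1: CLOSE 3-2: Q_total=25.00, C_total=6.00, V=4.17; Q3=20.83, Q2=4.17; dissipated=84.017
Op 2: GROUND 1: Q1=0; energy lost=12.500
Op 3: CLOSE 1-4: Q_total=10.00, C_total=5.00, V=2.00; Q1=8.00, Q4=2.00; dissipated=40.000
Op 4: CLOSE 4-1: Q_total=10.00, C_total=5.00, V=2.00; Q4=2.00, Q1=8.00; dissipated=0.000
Final charges: Q1=8.00, Q2=4.17, Q3=20.83, Q4=2.00

Answer: 20.83 μC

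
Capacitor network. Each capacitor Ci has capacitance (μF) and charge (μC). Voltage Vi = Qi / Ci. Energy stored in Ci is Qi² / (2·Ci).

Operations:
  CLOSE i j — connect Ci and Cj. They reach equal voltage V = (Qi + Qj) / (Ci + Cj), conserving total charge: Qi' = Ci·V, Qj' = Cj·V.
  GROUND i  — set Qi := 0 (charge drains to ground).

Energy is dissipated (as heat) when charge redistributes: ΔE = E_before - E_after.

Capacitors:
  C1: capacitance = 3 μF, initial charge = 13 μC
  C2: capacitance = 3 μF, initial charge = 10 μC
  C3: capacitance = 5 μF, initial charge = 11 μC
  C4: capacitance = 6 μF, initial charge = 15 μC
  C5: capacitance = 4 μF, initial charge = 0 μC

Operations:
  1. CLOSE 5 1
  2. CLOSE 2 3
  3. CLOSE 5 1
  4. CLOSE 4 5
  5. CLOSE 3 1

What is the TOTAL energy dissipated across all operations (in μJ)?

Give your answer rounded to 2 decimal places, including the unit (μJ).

Initial: C1(3μF, Q=13μC, V=4.33V), C2(3μF, Q=10μC, V=3.33V), C3(5μF, Q=11μC, V=2.20V), C4(6μF, Q=15μC, V=2.50V), C5(4μF, Q=0μC, V=0.00V)
Op 1: CLOSE 5-1: Q_total=13.00, C_total=7.00, V=1.86; Q5=7.43, Q1=5.57; dissipated=16.095
Op 2: CLOSE 2-3: Q_total=21.00, C_total=8.00, V=2.62; Q2=7.88, Q3=13.12; dissipated=1.204
Op 3: CLOSE 5-1: Q_total=13.00, C_total=7.00, V=1.86; Q5=7.43, Q1=5.57; dissipated=0.000
Op 4: CLOSE 4-5: Q_total=22.43, C_total=10.00, V=2.24; Q4=13.46, Q5=8.97; dissipated=0.496
Op 5: CLOSE 3-1: Q_total=18.70, C_total=8.00, V=2.34; Q3=11.69, Q1=7.01; dissipated=0.553
Total dissipated: 18.348 μJ

Answer: 18.35 μJ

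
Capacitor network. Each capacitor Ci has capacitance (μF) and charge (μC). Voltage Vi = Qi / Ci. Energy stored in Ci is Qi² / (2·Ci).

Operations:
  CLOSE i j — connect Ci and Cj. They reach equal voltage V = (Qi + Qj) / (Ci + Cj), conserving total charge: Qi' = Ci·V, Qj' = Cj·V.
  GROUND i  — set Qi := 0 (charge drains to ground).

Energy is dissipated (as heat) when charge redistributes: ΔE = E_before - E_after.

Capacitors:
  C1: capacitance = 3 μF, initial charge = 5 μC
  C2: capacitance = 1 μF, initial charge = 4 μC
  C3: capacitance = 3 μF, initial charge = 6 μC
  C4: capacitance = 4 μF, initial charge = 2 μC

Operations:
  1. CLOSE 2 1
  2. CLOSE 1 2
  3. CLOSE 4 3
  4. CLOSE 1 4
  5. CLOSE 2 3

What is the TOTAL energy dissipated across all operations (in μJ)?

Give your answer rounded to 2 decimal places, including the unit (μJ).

Initial: C1(3μF, Q=5μC, V=1.67V), C2(1μF, Q=4μC, V=4.00V), C3(3μF, Q=6μC, V=2.00V), C4(4μF, Q=2μC, V=0.50V)
Op 1: CLOSE 2-1: Q_total=9.00, C_total=4.00, V=2.25; Q2=2.25, Q1=6.75; dissipated=2.042
Op 2: CLOSE 1-2: Q_total=9.00, C_total=4.00, V=2.25; Q1=6.75, Q2=2.25; dissipated=0.000
Op 3: CLOSE 4-3: Q_total=8.00, C_total=7.00, V=1.14; Q4=4.57, Q3=3.43; dissipated=1.929
Op 4: CLOSE 1-4: Q_total=11.32, C_total=7.00, V=1.62; Q1=4.85, Q4=6.47; dissipated=1.051
Op 5: CLOSE 2-3: Q_total=5.68, C_total=4.00, V=1.42; Q2=1.42, Q3=4.26; dissipated=0.460
Total dissipated: 5.481 μJ

Answer: 5.48 μJ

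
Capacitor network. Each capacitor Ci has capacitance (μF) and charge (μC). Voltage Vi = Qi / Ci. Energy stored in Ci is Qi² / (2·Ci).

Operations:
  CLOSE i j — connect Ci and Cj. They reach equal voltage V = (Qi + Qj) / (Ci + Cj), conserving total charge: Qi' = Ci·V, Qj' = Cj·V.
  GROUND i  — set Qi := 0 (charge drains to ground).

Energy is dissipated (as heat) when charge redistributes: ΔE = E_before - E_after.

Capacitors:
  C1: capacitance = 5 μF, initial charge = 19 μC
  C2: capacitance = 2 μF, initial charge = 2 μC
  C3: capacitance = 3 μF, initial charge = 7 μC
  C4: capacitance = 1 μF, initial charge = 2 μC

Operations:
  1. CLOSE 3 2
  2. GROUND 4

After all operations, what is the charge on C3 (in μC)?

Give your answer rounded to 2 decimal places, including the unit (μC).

Initial: C1(5μF, Q=19μC, V=3.80V), C2(2μF, Q=2μC, V=1.00V), C3(3μF, Q=7μC, V=2.33V), C4(1μF, Q=2μC, V=2.00V)
Op 1: CLOSE 3-2: Q_total=9.00, C_total=5.00, V=1.80; Q3=5.40, Q2=3.60; dissipated=1.067
Op 2: GROUND 4: Q4=0; energy lost=2.000
Final charges: Q1=19.00, Q2=3.60, Q3=5.40, Q4=0.00

Answer: 5.40 μC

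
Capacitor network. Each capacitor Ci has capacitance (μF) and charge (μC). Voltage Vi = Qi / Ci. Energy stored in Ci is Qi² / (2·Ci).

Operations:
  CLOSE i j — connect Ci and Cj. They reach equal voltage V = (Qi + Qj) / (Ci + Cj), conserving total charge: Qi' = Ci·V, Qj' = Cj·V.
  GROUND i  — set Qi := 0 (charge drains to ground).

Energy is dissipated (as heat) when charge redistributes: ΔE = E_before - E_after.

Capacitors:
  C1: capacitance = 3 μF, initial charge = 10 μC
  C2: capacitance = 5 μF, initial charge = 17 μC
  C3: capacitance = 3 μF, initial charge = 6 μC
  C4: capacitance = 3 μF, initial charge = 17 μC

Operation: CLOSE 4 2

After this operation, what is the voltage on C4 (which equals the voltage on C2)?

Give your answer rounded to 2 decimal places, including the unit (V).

Answer: 4.25 V

Derivation:
Initial: C1(3μF, Q=10μC, V=3.33V), C2(5μF, Q=17μC, V=3.40V), C3(3μF, Q=6μC, V=2.00V), C4(3μF, Q=17μC, V=5.67V)
Op 1: CLOSE 4-2: Q_total=34.00, C_total=8.00, V=4.25; Q4=12.75, Q2=21.25; dissipated=4.817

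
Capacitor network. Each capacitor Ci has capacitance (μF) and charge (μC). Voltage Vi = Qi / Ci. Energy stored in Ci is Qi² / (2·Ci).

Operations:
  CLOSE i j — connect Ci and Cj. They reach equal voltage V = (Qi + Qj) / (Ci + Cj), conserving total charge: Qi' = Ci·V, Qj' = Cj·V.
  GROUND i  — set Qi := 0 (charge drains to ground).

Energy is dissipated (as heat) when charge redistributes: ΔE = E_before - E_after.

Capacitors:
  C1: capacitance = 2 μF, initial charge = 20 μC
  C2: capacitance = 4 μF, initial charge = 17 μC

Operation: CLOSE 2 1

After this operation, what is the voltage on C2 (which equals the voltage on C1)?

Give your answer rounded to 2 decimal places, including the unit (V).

Answer: 6.17 V

Derivation:
Initial: C1(2μF, Q=20μC, V=10.00V), C2(4μF, Q=17μC, V=4.25V)
Op 1: CLOSE 2-1: Q_total=37.00, C_total=6.00, V=6.17; Q2=24.67, Q1=12.33; dissipated=22.042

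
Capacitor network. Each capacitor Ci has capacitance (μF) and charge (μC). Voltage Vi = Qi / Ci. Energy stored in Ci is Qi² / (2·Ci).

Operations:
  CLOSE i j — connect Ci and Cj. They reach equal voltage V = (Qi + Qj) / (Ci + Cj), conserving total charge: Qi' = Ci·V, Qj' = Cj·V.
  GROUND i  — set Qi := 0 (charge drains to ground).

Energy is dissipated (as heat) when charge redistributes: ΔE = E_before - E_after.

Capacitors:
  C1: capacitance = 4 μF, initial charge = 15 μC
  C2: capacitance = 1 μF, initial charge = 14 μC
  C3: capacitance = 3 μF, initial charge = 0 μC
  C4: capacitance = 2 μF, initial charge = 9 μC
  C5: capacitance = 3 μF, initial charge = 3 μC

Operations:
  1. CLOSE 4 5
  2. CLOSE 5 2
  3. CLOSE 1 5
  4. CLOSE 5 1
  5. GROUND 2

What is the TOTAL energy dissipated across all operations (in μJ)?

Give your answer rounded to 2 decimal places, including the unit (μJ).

Initial: C1(4μF, Q=15μC, V=3.75V), C2(1μF, Q=14μC, V=14.00V), C3(3μF, Q=0μC, V=0.00V), C4(2μF, Q=9μC, V=4.50V), C5(3μF, Q=3μC, V=1.00V)
Op 1: CLOSE 4-5: Q_total=12.00, C_total=5.00, V=2.40; Q4=4.80, Q5=7.20; dissipated=7.350
Op 2: CLOSE 5-2: Q_total=21.20, C_total=4.00, V=5.30; Q5=15.90, Q2=5.30; dissipated=50.460
Op 3: CLOSE 1-5: Q_total=30.90, C_total=7.00, V=4.41; Q1=17.66, Q5=13.24; dissipated=2.059
Op 4: CLOSE 5-1: Q_total=30.90, C_total=7.00, V=4.41; Q5=13.24, Q1=17.66; dissipated=0.000
Op 5: GROUND 2: Q2=0; energy lost=14.045
Total dissipated: 73.914 μJ

Answer: 73.91 μJ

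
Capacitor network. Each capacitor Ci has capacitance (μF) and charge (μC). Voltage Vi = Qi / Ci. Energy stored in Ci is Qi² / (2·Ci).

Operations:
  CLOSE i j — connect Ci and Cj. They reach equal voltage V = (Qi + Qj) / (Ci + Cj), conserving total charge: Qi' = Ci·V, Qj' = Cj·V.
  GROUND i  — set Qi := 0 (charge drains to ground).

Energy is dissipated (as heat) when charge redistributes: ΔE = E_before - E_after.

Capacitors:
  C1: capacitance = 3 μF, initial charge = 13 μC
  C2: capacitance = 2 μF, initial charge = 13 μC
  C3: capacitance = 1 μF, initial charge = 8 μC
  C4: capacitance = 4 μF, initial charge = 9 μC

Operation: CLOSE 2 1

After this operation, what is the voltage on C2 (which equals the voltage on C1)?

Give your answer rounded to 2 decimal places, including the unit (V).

Answer: 5.20 V

Derivation:
Initial: C1(3μF, Q=13μC, V=4.33V), C2(2μF, Q=13μC, V=6.50V), C3(1μF, Q=8μC, V=8.00V), C4(4μF, Q=9μC, V=2.25V)
Op 1: CLOSE 2-1: Q_total=26.00, C_total=5.00, V=5.20; Q2=10.40, Q1=15.60; dissipated=2.817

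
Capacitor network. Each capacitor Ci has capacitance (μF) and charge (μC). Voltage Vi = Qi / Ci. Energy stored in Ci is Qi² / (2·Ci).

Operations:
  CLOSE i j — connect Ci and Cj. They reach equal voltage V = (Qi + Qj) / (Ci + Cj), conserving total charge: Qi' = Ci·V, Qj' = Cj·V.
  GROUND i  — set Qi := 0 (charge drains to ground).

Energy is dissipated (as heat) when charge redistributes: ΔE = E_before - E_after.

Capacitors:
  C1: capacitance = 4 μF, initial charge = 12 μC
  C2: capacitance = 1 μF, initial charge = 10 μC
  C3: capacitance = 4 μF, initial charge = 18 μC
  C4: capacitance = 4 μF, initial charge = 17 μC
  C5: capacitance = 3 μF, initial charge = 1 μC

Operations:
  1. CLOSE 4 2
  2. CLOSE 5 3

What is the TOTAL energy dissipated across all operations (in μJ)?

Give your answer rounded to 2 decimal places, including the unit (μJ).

Initial: C1(4μF, Q=12μC, V=3.00V), C2(1μF, Q=10μC, V=10.00V), C3(4μF, Q=18μC, V=4.50V), C4(4μF, Q=17μC, V=4.25V), C5(3μF, Q=1μC, V=0.33V)
Op 1: CLOSE 4-2: Q_total=27.00, C_total=5.00, V=5.40; Q4=21.60, Q2=5.40; dissipated=13.225
Op 2: CLOSE 5-3: Q_total=19.00, C_total=7.00, V=2.71; Q5=8.14, Q3=10.86; dissipated=14.881
Total dissipated: 28.106 μJ

Answer: 28.11 μJ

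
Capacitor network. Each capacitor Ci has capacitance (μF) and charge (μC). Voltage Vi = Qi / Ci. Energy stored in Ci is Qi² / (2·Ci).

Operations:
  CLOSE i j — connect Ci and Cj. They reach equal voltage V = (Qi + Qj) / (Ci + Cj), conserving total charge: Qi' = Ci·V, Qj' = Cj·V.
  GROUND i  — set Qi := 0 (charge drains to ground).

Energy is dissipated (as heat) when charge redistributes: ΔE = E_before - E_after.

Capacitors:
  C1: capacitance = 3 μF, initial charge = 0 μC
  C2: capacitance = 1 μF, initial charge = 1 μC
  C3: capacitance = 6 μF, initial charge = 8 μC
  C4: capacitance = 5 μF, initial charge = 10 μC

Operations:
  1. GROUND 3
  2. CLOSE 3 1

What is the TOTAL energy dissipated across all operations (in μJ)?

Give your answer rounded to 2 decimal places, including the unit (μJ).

Answer: 5.33 μJ

Derivation:
Initial: C1(3μF, Q=0μC, V=0.00V), C2(1μF, Q=1μC, V=1.00V), C3(6μF, Q=8μC, V=1.33V), C4(5μF, Q=10μC, V=2.00V)
Op 1: GROUND 3: Q3=0; energy lost=5.333
Op 2: CLOSE 3-1: Q_total=0.00, C_total=9.00, V=0.00; Q3=0.00, Q1=0.00; dissipated=0.000
Total dissipated: 5.333 μJ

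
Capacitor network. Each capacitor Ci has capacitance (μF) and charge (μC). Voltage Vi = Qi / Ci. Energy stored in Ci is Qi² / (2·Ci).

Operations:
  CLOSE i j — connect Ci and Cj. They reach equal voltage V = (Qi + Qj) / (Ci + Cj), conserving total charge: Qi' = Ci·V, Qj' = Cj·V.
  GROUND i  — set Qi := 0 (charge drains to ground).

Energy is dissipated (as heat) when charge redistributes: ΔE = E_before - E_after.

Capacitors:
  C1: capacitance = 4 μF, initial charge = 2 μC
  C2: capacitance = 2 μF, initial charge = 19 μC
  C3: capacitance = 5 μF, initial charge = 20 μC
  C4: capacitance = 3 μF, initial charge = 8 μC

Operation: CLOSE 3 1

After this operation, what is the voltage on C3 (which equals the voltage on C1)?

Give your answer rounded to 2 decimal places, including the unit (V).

Answer: 2.44 V

Derivation:
Initial: C1(4μF, Q=2μC, V=0.50V), C2(2μF, Q=19μC, V=9.50V), C3(5μF, Q=20μC, V=4.00V), C4(3μF, Q=8μC, V=2.67V)
Op 1: CLOSE 3-1: Q_total=22.00, C_total=9.00, V=2.44; Q3=12.22, Q1=9.78; dissipated=13.611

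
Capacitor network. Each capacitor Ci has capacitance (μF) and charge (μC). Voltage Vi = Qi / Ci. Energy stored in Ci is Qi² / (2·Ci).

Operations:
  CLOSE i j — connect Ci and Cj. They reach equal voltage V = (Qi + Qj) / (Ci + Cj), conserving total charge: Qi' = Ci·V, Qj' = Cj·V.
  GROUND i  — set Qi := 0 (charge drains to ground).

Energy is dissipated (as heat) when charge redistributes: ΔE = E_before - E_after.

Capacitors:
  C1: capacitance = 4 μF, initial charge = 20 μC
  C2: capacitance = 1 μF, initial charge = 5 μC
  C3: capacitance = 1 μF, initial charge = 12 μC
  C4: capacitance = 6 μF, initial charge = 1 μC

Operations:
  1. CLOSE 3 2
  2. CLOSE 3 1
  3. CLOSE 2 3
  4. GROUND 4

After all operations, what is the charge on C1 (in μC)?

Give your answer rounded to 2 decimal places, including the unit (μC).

Answer: 22.80 μC

Derivation:
Initial: C1(4μF, Q=20μC, V=5.00V), C2(1μF, Q=5μC, V=5.00V), C3(1μF, Q=12μC, V=12.00V), C4(6μF, Q=1μC, V=0.17V)
Op 1: CLOSE 3-2: Q_total=17.00, C_total=2.00, V=8.50; Q3=8.50, Q2=8.50; dissipated=12.250
Op 2: CLOSE 3-1: Q_total=28.50, C_total=5.00, V=5.70; Q3=5.70, Q1=22.80; dissipated=4.900
Op 3: CLOSE 2-3: Q_total=14.20, C_total=2.00, V=7.10; Q2=7.10, Q3=7.10; dissipated=1.960
Op 4: GROUND 4: Q4=0; energy lost=0.083
Final charges: Q1=22.80, Q2=7.10, Q3=7.10, Q4=0.00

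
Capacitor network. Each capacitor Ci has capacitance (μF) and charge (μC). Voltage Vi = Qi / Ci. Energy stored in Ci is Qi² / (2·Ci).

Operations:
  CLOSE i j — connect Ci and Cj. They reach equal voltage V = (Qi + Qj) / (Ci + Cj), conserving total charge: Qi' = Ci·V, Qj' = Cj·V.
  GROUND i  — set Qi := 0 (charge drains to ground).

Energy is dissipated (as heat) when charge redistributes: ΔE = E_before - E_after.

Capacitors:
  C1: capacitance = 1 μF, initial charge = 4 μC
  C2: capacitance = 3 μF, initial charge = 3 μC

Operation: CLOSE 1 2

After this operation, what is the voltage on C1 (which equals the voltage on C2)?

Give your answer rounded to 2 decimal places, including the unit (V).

Answer: 1.75 V

Derivation:
Initial: C1(1μF, Q=4μC, V=4.00V), C2(3μF, Q=3μC, V=1.00V)
Op 1: CLOSE 1-2: Q_total=7.00, C_total=4.00, V=1.75; Q1=1.75, Q2=5.25; dissipated=3.375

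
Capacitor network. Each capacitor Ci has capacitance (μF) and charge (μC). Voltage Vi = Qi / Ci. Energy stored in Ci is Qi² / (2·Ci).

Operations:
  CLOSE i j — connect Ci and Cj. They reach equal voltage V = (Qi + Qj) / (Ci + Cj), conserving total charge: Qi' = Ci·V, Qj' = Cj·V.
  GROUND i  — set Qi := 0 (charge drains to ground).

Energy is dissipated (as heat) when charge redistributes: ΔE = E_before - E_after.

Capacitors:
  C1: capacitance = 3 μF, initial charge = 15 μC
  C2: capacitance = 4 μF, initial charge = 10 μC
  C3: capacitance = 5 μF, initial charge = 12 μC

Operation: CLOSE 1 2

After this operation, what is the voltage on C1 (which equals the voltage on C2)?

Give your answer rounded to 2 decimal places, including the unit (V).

Answer: 3.57 V

Derivation:
Initial: C1(3μF, Q=15μC, V=5.00V), C2(4μF, Q=10μC, V=2.50V), C3(5μF, Q=12μC, V=2.40V)
Op 1: CLOSE 1-2: Q_total=25.00, C_total=7.00, V=3.57; Q1=10.71, Q2=14.29; dissipated=5.357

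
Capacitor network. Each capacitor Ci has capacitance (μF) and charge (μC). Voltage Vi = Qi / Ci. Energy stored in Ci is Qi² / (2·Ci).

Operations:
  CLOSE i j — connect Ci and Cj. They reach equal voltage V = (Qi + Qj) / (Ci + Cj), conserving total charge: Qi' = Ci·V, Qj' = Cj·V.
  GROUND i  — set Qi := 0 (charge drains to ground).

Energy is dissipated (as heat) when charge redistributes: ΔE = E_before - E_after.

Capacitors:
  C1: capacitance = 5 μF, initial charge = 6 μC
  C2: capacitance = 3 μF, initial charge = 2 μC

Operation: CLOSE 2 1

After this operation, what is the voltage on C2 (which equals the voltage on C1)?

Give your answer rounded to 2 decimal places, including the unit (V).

Answer: 1.00 V

Derivation:
Initial: C1(5μF, Q=6μC, V=1.20V), C2(3μF, Q=2μC, V=0.67V)
Op 1: CLOSE 2-1: Q_total=8.00, C_total=8.00, V=1.00; Q2=3.00, Q1=5.00; dissipated=0.267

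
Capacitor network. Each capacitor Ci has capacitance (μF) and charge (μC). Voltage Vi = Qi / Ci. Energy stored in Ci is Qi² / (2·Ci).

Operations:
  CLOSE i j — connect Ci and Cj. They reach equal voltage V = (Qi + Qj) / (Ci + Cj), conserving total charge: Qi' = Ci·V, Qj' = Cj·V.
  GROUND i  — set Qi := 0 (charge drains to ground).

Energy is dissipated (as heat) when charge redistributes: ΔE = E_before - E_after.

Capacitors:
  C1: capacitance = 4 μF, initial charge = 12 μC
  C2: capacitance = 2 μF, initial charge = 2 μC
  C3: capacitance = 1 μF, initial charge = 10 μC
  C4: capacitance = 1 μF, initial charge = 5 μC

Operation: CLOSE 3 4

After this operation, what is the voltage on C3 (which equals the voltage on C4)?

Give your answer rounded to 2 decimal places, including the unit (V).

Initial: C1(4μF, Q=12μC, V=3.00V), C2(2μF, Q=2μC, V=1.00V), C3(1μF, Q=10μC, V=10.00V), C4(1μF, Q=5μC, V=5.00V)
Op 1: CLOSE 3-4: Q_total=15.00, C_total=2.00, V=7.50; Q3=7.50, Q4=7.50; dissipated=6.250

Answer: 7.50 V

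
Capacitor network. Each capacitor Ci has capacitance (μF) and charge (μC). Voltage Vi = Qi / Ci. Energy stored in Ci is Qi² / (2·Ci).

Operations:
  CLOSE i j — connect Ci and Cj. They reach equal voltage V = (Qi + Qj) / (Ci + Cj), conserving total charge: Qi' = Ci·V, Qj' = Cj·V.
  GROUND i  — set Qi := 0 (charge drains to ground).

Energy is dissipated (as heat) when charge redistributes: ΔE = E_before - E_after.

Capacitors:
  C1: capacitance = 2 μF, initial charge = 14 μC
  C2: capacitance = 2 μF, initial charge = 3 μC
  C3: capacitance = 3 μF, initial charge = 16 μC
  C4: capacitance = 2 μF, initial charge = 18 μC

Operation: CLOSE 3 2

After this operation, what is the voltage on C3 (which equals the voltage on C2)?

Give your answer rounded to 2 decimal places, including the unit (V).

Answer: 3.80 V

Derivation:
Initial: C1(2μF, Q=14μC, V=7.00V), C2(2μF, Q=3μC, V=1.50V), C3(3μF, Q=16μC, V=5.33V), C4(2μF, Q=18μC, V=9.00V)
Op 1: CLOSE 3-2: Q_total=19.00, C_total=5.00, V=3.80; Q3=11.40, Q2=7.60; dissipated=8.817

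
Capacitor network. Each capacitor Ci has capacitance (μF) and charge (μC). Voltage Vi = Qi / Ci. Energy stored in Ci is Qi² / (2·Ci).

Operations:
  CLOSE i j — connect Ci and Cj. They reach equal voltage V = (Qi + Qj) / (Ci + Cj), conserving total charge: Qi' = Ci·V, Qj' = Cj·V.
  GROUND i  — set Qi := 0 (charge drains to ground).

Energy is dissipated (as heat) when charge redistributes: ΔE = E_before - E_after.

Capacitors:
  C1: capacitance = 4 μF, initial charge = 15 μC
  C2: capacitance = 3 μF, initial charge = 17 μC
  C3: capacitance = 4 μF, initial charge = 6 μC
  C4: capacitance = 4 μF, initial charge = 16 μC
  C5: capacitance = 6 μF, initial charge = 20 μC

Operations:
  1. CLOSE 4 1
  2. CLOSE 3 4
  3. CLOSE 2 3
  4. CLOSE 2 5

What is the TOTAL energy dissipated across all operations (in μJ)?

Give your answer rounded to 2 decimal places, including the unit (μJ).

Answer: 13.71 μJ

Derivation:
Initial: C1(4μF, Q=15μC, V=3.75V), C2(3μF, Q=17μC, V=5.67V), C3(4μF, Q=6μC, V=1.50V), C4(4μF, Q=16μC, V=4.00V), C5(6μF, Q=20μC, V=3.33V)
Op 1: CLOSE 4-1: Q_total=31.00, C_total=8.00, V=3.88; Q4=15.50, Q1=15.50; dissipated=0.062
Op 2: CLOSE 3-4: Q_total=21.50, C_total=8.00, V=2.69; Q3=10.75, Q4=10.75; dissipated=5.641
Op 3: CLOSE 2-3: Q_total=27.75, C_total=7.00, V=3.96; Q2=11.89, Q3=15.86; dissipated=7.608
Op 4: CLOSE 2-5: Q_total=31.89, C_total=9.00, V=3.54; Q2=10.63, Q5=21.26; dissipated=0.398
Total dissipated: 13.709 μJ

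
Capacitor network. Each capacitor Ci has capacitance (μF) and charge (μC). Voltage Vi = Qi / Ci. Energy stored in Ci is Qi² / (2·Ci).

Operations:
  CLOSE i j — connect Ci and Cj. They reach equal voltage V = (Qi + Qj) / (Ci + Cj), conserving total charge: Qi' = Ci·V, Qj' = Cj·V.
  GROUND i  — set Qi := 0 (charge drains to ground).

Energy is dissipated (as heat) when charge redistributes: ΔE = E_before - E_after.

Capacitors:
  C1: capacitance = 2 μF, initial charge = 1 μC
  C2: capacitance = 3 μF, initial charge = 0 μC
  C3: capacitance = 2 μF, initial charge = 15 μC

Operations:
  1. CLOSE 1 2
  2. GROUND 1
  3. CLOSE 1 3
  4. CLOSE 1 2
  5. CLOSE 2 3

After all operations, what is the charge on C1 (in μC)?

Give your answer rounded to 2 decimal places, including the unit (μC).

Initial: C1(2μF, Q=1μC, V=0.50V), C2(3μF, Q=0μC, V=0.00V), C3(2μF, Q=15μC, V=7.50V)
Op 1: CLOSE 1-2: Q_total=1.00, C_total=5.00, V=0.20; Q1=0.40, Q2=0.60; dissipated=0.150
Op 2: GROUND 1: Q1=0; energy lost=0.040
Op 3: CLOSE 1-3: Q_total=15.00, C_total=4.00, V=3.75; Q1=7.50, Q3=7.50; dissipated=28.125
Op 4: CLOSE 1-2: Q_total=8.10, C_total=5.00, V=1.62; Q1=3.24, Q2=4.86; dissipated=7.561
Op 5: CLOSE 2-3: Q_total=12.36, C_total=5.00, V=2.47; Q2=7.42, Q3=4.94; dissipated=2.722
Final charges: Q1=3.24, Q2=7.42, Q3=4.94

Answer: 3.24 μC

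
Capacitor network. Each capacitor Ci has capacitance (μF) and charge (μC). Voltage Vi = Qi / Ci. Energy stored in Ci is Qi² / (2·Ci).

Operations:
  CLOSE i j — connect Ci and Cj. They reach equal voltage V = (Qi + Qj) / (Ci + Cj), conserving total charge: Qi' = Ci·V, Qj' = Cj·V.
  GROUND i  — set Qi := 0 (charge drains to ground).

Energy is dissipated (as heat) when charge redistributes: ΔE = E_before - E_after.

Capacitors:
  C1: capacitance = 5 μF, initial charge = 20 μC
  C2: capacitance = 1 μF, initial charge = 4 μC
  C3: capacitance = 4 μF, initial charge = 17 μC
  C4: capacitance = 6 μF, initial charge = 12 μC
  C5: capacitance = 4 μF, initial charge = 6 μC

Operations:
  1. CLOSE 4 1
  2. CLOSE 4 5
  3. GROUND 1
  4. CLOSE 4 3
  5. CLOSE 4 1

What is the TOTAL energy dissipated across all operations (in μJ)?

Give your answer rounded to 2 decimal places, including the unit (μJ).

Answer: 46.51 μJ

Derivation:
Initial: C1(5μF, Q=20μC, V=4.00V), C2(1μF, Q=4μC, V=4.00V), C3(4μF, Q=17μC, V=4.25V), C4(6μF, Q=12μC, V=2.00V), C5(4μF, Q=6μC, V=1.50V)
Op 1: CLOSE 4-1: Q_total=32.00, C_total=11.00, V=2.91; Q4=17.45, Q1=14.55; dissipated=5.455
Op 2: CLOSE 4-5: Q_total=23.45, C_total=10.00, V=2.35; Q4=14.07, Q5=9.38; dissipated=2.383
Op 3: GROUND 1: Q1=0; energy lost=21.157
Op 4: CLOSE 4-3: Q_total=31.07, C_total=10.00, V=3.11; Q4=18.64, Q3=12.43; dissipated=4.353
Op 5: CLOSE 4-1: Q_total=18.64, C_total=11.00, V=1.69; Q4=10.17, Q1=8.47; dissipated=13.166
Total dissipated: 46.513 μJ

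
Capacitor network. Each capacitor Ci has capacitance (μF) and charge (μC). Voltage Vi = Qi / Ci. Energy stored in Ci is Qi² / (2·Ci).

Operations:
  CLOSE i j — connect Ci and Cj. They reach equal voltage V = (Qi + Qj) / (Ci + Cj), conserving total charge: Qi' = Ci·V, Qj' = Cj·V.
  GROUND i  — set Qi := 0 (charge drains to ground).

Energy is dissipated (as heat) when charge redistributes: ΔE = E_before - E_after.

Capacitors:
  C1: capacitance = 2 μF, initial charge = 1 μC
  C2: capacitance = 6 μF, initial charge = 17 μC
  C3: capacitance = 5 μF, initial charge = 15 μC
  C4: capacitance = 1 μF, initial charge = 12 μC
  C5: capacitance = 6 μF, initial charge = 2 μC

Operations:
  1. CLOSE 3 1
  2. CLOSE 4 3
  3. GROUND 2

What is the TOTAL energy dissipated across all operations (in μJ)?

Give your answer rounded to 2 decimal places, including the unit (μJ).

Initial: C1(2μF, Q=1μC, V=0.50V), C2(6μF, Q=17μC, V=2.83V), C3(5μF, Q=15μC, V=3.00V), C4(1μF, Q=12μC, V=12.00V), C5(6μF, Q=2μC, V=0.33V)
Op 1: CLOSE 3-1: Q_total=16.00, C_total=7.00, V=2.29; Q3=11.43, Q1=4.57; dissipated=4.464
Op 2: CLOSE 4-3: Q_total=23.43, C_total=6.00, V=3.90; Q4=3.90, Q3=19.52; dissipated=39.320
Op 3: GROUND 2: Q2=0; energy lost=24.083
Total dissipated: 67.867 μJ

Answer: 67.87 μJ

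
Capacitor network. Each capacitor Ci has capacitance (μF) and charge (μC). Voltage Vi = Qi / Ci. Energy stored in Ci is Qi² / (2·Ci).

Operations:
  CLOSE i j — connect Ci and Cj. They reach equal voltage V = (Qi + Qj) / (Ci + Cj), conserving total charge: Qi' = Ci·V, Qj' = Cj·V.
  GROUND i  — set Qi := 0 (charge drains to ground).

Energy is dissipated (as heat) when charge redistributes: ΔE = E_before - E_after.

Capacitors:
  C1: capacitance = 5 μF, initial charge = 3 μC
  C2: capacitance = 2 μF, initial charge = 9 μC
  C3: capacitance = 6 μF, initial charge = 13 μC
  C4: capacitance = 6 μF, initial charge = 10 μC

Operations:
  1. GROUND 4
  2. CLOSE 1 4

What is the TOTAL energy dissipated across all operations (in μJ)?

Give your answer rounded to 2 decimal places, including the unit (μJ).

Initial: C1(5μF, Q=3μC, V=0.60V), C2(2μF, Q=9μC, V=4.50V), C3(6μF, Q=13μC, V=2.17V), C4(6μF, Q=10μC, V=1.67V)
Op 1: GROUND 4: Q4=0; energy lost=8.333
Op 2: CLOSE 1-4: Q_total=3.00, C_total=11.00, V=0.27; Q1=1.36, Q4=1.64; dissipated=0.491
Total dissipated: 8.824 μJ

Answer: 8.82 μJ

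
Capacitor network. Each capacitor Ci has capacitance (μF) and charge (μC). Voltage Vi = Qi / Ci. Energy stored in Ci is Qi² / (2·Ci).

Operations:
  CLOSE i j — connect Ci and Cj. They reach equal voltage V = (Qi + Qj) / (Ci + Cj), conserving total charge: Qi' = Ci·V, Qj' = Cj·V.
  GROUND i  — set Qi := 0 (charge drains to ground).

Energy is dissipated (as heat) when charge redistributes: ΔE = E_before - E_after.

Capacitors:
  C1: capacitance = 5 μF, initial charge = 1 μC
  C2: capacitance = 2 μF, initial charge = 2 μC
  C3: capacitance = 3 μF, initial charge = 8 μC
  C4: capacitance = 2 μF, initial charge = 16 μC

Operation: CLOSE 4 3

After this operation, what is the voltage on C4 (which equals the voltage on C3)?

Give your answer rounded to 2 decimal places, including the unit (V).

Answer: 4.80 V

Derivation:
Initial: C1(5μF, Q=1μC, V=0.20V), C2(2μF, Q=2μC, V=1.00V), C3(3μF, Q=8μC, V=2.67V), C4(2μF, Q=16μC, V=8.00V)
Op 1: CLOSE 4-3: Q_total=24.00, C_total=5.00, V=4.80; Q4=9.60, Q3=14.40; dissipated=17.067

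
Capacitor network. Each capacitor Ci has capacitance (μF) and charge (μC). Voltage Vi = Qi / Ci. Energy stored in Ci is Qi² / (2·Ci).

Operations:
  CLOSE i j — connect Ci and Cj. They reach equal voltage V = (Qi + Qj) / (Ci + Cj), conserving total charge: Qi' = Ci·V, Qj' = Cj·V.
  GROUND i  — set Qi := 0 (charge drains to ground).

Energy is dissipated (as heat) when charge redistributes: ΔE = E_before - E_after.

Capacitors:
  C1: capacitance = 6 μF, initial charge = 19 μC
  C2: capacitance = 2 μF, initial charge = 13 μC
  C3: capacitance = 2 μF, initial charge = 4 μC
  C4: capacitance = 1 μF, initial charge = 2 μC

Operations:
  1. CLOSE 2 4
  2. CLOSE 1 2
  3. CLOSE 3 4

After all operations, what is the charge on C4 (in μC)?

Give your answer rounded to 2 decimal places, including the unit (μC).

Initial: C1(6μF, Q=19μC, V=3.17V), C2(2μF, Q=13μC, V=6.50V), C3(2μF, Q=4μC, V=2.00V), C4(1μF, Q=2μC, V=2.00V)
Op 1: CLOSE 2-4: Q_total=15.00, C_total=3.00, V=5.00; Q2=10.00, Q4=5.00; dissipated=6.750
Op 2: CLOSE 1-2: Q_total=29.00, C_total=8.00, V=3.62; Q1=21.75, Q2=7.25; dissipated=2.521
Op 3: CLOSE 3-4: Q_total=9.00, C_total=3.00, V=3.00; Q3=6.00, Q4=3.00; dissipated=3.000
Final charges: Q1=21.75, Q2=7.25, Q3=6.00, Q4=3.00

Answer: 3.00 μC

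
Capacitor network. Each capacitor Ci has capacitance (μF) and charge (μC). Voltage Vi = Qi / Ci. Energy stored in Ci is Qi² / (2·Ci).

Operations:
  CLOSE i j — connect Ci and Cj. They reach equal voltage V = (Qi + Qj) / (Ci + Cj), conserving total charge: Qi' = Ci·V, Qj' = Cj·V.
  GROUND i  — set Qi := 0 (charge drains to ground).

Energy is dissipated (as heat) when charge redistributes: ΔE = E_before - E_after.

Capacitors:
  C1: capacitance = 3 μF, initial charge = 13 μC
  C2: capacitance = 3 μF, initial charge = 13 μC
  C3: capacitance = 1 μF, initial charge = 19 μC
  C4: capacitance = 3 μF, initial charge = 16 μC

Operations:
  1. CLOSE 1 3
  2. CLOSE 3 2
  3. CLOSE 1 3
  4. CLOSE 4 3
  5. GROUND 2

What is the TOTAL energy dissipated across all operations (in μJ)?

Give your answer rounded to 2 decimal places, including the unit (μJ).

Answer: 131.36 μJ

Derivation:
Initial: C1(3μF, Q=13μC, V=4.33V), C2(3μF, Q=13μC, V=4.33V), C3(1μF, Q=19μC, V=19.00V), C4(3μF, Q=16μC, V=5.33V)
Op 1: CLOSE 1-3: Q_total=32.00, C_total=4.00, V=8.00; Q1=24.00, Q3=8.00; dissipated=80.667
Op 2: CLOSE 3-2: Q_total=21.00, C_total=4.00, V=5.25; Q3=5.25, Q2=15.75; dissipated=5.042
Op 3: CLOSE 1-3: Q_total=29.25, C_total=4.00, V=7.31; Q1=21.94, Q3=7.31; dissipated=2.836
Op 4: CLOSE 4-3: Q_total=23.31, C_total=4.00, V=5.83; Q4=17.48, Q3=5.83; dissipated=1.469
Op 5: GROUND 2: Q2=0; energy lost=41.344
Total dissipated: 131.357 μJ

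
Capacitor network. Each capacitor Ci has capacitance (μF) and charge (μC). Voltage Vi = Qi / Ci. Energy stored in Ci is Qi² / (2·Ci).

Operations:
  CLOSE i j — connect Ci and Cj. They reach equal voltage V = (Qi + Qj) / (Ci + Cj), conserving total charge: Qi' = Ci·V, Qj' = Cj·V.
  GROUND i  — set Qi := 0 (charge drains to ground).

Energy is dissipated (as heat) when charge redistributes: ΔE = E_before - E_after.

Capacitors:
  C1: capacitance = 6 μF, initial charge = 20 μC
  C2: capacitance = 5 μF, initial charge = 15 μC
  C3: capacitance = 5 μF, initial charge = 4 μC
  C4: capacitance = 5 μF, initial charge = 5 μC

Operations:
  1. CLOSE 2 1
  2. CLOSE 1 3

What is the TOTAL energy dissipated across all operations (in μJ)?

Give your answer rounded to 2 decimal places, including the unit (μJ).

Answer: 7.89 μJ

Derivation:
Initial: C1(6μF, Q=20μC, V=3.33V), C2(5μF, Q=15μC, V=3.00V), C3(5μF, Q=4μC, V=0.80V), C4(5μF, Q=5μC, V=1.00V)
Op 1: CLOSE 2-1: Q_total=35.00, C_total=11.00, V=3.18; Q2=15.91, Q1=19.09; dissipated=0.152
Op 2: CLOSE 1-3: Q_total=23.09, C_total=11.00, V=2.10; Q1=12.60, Q3=10.50; dissipated=7.736
Total dissipated: 7.888 μJ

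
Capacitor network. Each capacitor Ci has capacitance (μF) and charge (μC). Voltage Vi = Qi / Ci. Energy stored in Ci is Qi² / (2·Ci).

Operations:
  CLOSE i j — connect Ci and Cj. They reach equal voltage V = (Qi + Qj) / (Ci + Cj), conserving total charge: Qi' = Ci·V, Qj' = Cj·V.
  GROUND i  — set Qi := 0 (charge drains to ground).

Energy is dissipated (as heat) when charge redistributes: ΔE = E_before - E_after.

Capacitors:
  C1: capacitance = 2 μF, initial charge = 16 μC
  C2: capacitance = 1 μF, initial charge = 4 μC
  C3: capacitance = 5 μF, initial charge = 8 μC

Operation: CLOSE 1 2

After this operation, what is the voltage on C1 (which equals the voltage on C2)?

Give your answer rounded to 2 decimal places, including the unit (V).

Initial: C1(2μF, Q=16μC, V=8.00V), C2(1μF, Q=4μC, V=4.00V), C3(5μF, Q=8μC, V=1.60V)
Op 1: CLOSE 1-2: Q_total=20.00, C_total=3.00, V=6.67; Q1=13.33, Q2=6.67; dissipated=5.333

Answer: 6.67 V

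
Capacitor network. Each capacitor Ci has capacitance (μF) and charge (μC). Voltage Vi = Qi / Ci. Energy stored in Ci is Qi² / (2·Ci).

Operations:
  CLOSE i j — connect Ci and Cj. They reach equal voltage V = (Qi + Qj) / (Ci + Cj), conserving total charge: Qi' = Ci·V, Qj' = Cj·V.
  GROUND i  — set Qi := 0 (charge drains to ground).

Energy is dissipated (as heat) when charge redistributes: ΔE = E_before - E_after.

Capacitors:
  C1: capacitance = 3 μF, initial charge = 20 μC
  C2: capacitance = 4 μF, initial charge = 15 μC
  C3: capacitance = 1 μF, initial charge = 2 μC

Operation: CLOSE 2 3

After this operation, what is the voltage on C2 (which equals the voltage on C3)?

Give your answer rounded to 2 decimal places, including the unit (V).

Answer: 3.40 V

Derivation:
Initial: C1(3μF, Q=20μC, V=6.67V), C2(4μF, Q=15μC, V=3.75V), C3(1μF, Q=2μC, V=2.00V)
Op 1: CLOSE 2-3: Q_total=17.00, C_total=5.00, V=3.40; Q2=13.60, Q3=3.40; dissipated=1.225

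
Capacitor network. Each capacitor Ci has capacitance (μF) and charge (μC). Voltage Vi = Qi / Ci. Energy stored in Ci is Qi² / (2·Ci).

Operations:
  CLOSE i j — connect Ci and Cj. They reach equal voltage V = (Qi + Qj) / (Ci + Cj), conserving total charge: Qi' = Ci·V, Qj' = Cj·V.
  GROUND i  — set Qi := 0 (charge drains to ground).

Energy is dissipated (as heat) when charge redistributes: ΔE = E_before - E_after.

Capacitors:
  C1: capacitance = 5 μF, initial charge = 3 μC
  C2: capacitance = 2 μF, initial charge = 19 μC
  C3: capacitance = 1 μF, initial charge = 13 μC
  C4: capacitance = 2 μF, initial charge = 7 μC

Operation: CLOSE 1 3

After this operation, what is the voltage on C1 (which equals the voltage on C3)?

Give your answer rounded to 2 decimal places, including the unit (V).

Answer: 2.67 V

Derivation:
Initial: C1(5μF, Q=3μC, V=0.60V), C2(2μF, Q=19μC, V=9.50V), C3(1μF, Q=13μC, V=13.00V), C4(2μF, Q=7μC, V=3.50V)
Op 1: CLOSE 1-3: Q_total=16.00, C_total=6.00, V=2.67; Q1=13.33, Q3=2.67; dissipated=64.067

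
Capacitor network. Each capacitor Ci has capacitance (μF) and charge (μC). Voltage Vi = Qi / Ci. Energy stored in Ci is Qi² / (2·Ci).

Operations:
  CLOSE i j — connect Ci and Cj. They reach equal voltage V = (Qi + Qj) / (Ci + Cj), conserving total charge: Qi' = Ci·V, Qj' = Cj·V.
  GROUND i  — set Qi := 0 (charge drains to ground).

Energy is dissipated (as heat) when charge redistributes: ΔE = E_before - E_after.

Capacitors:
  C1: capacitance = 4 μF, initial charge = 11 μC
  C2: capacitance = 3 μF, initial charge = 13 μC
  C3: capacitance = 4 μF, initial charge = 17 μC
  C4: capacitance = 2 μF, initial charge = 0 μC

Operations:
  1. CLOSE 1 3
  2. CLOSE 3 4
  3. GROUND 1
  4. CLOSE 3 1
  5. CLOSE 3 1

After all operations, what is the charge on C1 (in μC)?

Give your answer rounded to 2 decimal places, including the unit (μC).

Initial: C1(4μF, Q=11μC, V=2.75V), C2(3μF, Q=13μC, V=4.33V), C3(4μF, Q=17μC, V=4.25V), C4(2μF, Q=0μC, V=0.00V)
Op 1: CLOSE 1-3: Q_total=28.00, C_total=8.00, V=3.50; Q1=14.00, Q3=14.00; dissipated=2.250
Op 2: CLOSE 3-4: Q_total=14.00, C_total=6.00, V=2.33; Q3=9.33, Q4=4.67; dissipated=8.167
Op 3: GROUND 1: Q1=0; energy lost=24.500
Op 4: CLOSE 3-1: Q_total=9.33, C_total=8.00, V=1.17; Q3=4.67, Q1=4.67; dissipated=5.444
Op 5: CLOSE 3-1: Q_total=9.33, C_total=8.00, V=1.17; Q3=4.67, Q1=4.67; dissipated=0.000
Final charges: Q1=4.67, Q2=13.00, Q3=4.67, Q4=4.67

Answer: 4.67 μC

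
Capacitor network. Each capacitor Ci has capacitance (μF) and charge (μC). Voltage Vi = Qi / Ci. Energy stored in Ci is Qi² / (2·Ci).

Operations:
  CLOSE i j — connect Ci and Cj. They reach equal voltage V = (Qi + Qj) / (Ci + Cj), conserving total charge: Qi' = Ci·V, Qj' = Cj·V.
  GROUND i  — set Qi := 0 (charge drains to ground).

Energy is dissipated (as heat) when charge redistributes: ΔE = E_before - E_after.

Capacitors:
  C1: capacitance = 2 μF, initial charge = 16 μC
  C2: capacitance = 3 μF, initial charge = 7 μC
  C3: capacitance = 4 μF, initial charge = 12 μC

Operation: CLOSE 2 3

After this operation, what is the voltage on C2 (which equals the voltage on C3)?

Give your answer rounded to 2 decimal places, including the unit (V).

Initial: C1(2μF, Q=16μC, V=8.00V), C2(3μF, Q=7μC, V=2.33V), C3(4μF, Q=12μC, V=3.00V)
Op 1: CLOSE 2-3: Q_total=19.00, C_total=7.00, V=2.71; Q2=8.14, Q3=10.86; dissipated=0.381

Answer: 2.71 V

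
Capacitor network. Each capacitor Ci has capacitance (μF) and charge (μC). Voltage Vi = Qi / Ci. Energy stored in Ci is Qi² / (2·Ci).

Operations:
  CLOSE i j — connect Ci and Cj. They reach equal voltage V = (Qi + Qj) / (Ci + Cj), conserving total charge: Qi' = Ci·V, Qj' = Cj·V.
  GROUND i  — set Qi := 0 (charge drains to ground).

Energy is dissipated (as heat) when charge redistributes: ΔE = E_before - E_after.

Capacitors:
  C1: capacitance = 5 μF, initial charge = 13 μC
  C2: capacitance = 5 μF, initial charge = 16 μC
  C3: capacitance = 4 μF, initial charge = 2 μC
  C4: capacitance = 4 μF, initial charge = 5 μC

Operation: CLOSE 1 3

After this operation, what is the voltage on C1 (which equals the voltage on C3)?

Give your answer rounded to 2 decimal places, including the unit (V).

Answer: 1.67 V

Derivation:
Initial: C1(5μF, Q=13μC, V=2.60V), C2(5μF, Q=16μC, V=3.20V), C3(4μF, Q=2μC, V=0.50V), C4(4μF, Q=5μC, V=1.25V)
Op 1: CLOSE 1-3: Q_total=15.00, C_total=9.00, V=1.67; Q1=8.33, Q3=6.67; dissipated=4.900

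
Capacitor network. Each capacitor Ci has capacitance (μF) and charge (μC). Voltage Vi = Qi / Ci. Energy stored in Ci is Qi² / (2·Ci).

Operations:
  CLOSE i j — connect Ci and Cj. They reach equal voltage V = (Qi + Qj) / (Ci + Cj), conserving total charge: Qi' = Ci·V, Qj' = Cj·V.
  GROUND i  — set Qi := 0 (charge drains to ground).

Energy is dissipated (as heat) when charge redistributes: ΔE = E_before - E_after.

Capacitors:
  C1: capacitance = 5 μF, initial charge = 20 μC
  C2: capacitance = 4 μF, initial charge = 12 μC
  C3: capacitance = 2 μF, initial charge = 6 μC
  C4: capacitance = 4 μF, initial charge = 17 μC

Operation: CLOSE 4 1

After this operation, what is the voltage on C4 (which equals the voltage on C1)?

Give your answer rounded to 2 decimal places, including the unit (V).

Answer: 4.11 V

Derivation:
Initial: C1(5μF, Q=20μC, V=4.00V), C2(4μF, Q=12μC, V=3.00V), C3(2μF, Q=6μC, V=3.00V), C4(4μF, Q=17μC, V=4.25V)
Op 1: CLOSE 4-1: Q_total=37.00, C_total=9.00, V=4.11; Q4=16.44, Q1=20.56; dissipated=0.069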